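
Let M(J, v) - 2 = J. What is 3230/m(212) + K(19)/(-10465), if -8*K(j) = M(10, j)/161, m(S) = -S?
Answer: -1360528408/89297845 ≈ -15.236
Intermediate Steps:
M(J, v) = 2 + J
K(j) = -3/322 (K(j) = -(2 + 10)/(8*161) = -3/(2*161) = -1/8*12/161 = -3/322)
3230/m(212) + K(19)/(-10465) = 3230/((-1*212)) - 3/322/(-10465) = 3230/(-212) - 3/322*(-1/10465) = 3230*(-1/212) + 3/3369730 = -1615/106 + 3/3369730 = -1360528408/89297845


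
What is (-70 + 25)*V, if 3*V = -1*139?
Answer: 2085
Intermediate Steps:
V = -139/3 (V = (-1*139)/3 = (⅓)*(-139) = -139/3 ≈ -46.333)
(-70 + 25)*V = (-70 + 25)*(-139/3) = -45*(-139/3) = 2085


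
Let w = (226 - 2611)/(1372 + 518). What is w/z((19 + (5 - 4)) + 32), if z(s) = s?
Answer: -53/2184 ≈ -0.024267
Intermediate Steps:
w = -53/42 (w = -2385/1890 = -2385*1/1890 = -53/42 ≈ -1.2619)
w/z((19 + (5 - 4)) + 32) = -53/(42*((19 + (5 - 4)) + 32)) = -53/(42*((19 + 1) + 32)) = -53/(42*(20 + 32)) = -53/42/52 = -53/42*1/52 = -53/2184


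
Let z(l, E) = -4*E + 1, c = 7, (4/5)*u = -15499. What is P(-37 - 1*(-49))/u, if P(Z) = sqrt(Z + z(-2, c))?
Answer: -4*I*sqrt(15)/77495 ≈ -0.00019991*I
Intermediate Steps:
u = -77495/4 (u = (5/4)*(-15499) = -77495/4 ≈ -19374.)
z(l, E) = 1 - 4*E
P(Z) = sqrt(-27 + Z) (P(Z) = sqrt(Z + (1 - 4*7)) = sqrt(Z + (1 - 28)) = sqrt(Z - 27) = sqrt(-27 + Z))
P(-37 - 1*(-49))/u = sqrt(-27 + (-37 - 1*(-49)))/(-77495/4) = sqrt(-27 + (-37 + 49))*(-4/77495) = sqrt(-27 + 12)*(-4/77495) = sqrt(-15)*(-4/77495) = (I*sqrt(15))*(-4/77495) = -4*I*sqrt(15)/77495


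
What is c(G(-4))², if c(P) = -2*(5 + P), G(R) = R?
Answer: 4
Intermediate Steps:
c(P) = -10 - 2*P
c(G(-4))² = (-10 - 2*(-4))² = (-10 + 8)² = (-2)² = 4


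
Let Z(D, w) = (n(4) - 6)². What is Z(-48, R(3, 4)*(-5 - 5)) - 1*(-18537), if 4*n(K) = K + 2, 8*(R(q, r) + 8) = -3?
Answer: 74229/4 ≈ 18557.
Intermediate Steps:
R(q, r) = -67/8 (R(q, r) = -8 + (⅛)*(-3) = -8 - 3/8 = -67/8)
n(K) = ½ + K/4 (n(K) = (K + 2)/4 = (2 + K)/4 = ½ + K/4)
Z(D, w) = 81/4 (Z(D, w) = ((½ + (¼)*4) - 6)² = ((½ + 1) - 6)² = (3/2 - 6)² = (-9/2)² = 81/4)
Z(-48, R(3, 4)*(-5 - 5)) - 1*(-18537) = 81/4 - 1*(-18537) = 81/4 + 18537 = 74229/4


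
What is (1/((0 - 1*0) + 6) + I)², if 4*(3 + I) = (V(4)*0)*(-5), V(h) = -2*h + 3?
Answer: 289/36 ≈ 8.0278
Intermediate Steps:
V(h) = 3 - 2*h
I = -3 (I = -3 + (((3 - 2*4)*0)*(-5))/4 = -3 + (((3 - 8)*0)*(-5))/4 = -3 + (-5*0*(-5))/4 = -3 + (0*(-5))/4 = -3 + (¼)*0 = -3 + 0 = -3)
(1/((0 - 1*0) + 6) + I)² = (1/((0 - 1*0) + 6) - 3)² = (1/((0 + 0) + 6) - 3)² = (1/(0 + 6) - 3)² = (1/6 - 3)² = (⅙ - 3)² = (-17/6)² = 289/36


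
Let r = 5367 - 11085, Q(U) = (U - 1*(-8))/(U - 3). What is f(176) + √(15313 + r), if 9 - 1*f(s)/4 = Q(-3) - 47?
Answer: 682/3 + √9595 ≈ 325.29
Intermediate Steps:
Q(U) = (8 + U)/(-3 + U) (Q(U) = (U + 8)/(-3 + U) = (8 + U)/(-3 + U))
f(s) = 682/3 (f(s) = 36 - 4*((8 - 3)/(-3 - 3) - 47) = 36 - 4*(5/(-6) - 47) = 36 - 4*(-⅙*5 - 47) = 36 - 4*(-⅚ - 47) = 36 - 4*(-287/6) = 36 + 574/3 = 682/3)
r = -5718
f(176) + √(15313 + r) = 682/3 + √(15313 - 5718) = 682/3 + √9595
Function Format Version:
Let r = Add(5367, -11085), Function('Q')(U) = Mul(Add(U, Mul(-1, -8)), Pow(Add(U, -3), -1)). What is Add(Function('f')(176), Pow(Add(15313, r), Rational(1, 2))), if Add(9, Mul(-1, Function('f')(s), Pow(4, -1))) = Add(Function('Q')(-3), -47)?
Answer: Add(Rational(682, 3), Pow(9595, Rational(1, 2))) ≈ 325.29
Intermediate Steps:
Function('Q')(U) = Mul(Pow(Add(-3, U), -1), Add(8, U)) (Function('Q')(U) = Mul(Add(U, 8), Pow(Add(-3, U), -1)) = Mul(Add(8, U), Pow(Add(-3, U), -1)) = Mul(Pow(Add(-3, U), -1), Add(8, U)))
Function('f')(s) = Rational(682, 3) (Function('f')(s) = Add(36, Mul(-4, Add(Mul(Pow(Add(-3, -3), -1), Add(8, -3)), -47))) = Add(36, Mul(-4, Add(Mul(Pow(-6, -1), 5), -47))) = Add(36, Mul(-4, Add(Mul(Rational(-1, 6), 5), -47))) = Add(36, Mul(-4, Add(Rational(-5, 6), -47))) = Add(36, Mul(-4, Rational(-287, 6))) = Add(36, Rational(574, 3)) = Rational(682, 3))
r = -5718
Add(Function('f')(176), Pow(Add(15313, r), Rational(1, 2))) = Add(Rational(682, 3), Pow(Add(15313, -5718), Rational(1, 2))) = Add(Rational(682, 3), Pow(9595, Rational(1, 2)))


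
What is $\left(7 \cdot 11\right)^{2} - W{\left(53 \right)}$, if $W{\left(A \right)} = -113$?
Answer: $6042$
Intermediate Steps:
$\left(7 \cdot 11\right)^{2} - W{\left(53 \right)} = \left(7 \cdot 11\right)^{2} - -113 = 77^{2} + 113 = 5929 + 113 = 6042$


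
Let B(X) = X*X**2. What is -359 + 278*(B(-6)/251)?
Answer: -150157/251 ≈ -598.24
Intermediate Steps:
B(X) = X**3
-359 + 278*(B(-6)/251) = -359 + 278*((-6)**3/251) = -359 + 278*(-216*1/251) = -359 + 278*(-216/251) = -359 - 60048/251 = -150157/251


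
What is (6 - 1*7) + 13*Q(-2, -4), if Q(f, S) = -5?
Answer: -66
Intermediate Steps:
(6 - 1*7) + 13*Q(-2, -4) = (6 - 1*7) + 13*(-5) = (6 - 7) - 65 = -1 - 65 = -66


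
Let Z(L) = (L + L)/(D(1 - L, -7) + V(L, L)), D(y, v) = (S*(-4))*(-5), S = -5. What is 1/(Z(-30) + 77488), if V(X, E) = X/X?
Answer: 33/2557124 ≈ 1.2905e-5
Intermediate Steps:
V(X, E) = 1
D(y, v) = -100 (D(y, v) = -5*(-4)*(-5) = 20*(-5) = -100)
Z(L) = -2*L/99 (Z(L) = (L + L)/(-100 + 1) = (2*L)/(-99) = (2*L)*(-1/99) = -2*L/99)
1/(Z(-30) + 77488) = 1/(-2/99*(-30) + 77488) = 1/(20/33 + 77488) = 1/(2557124/33) = 33/2557124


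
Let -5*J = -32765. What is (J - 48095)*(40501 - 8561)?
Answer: -1326851480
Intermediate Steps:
J = 6553 (J = -⅕*(-32765) = 6553)
(J - 48095)*(40501 - 8561) = (6553 - 48095)*(40501 - 8561) = -41542*31940 = -1326851480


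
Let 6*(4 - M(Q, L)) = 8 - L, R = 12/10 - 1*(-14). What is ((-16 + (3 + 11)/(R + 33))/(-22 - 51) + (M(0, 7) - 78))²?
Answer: 60936274456561/11142491364 ≈ 5468.8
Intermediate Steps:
R = 76/5 (R = 12*(⅒) + 14 = 6/5 + 14 = 76/5 ≈ 15.200)
M(Q, L) = 8/3 + L/6 (M(Q, L) = 4 - (8 - L)/6 = 4 + (-4/3 + L/6) = 8/3 + L/6)
((-16 + (3 + 11)/(R + 33))/(-22 - 51) + (M(0, 7) - 78))² = ((-16 + (3 + 11)/(76/5 + 33))/(-22 - 51) + ((8/3 + (⅙)*7) - 78))² = ((-16 + 14/(241/5))/(-73) + ((8/3 + 7/6) - 78))² = ((-16 + 14*(5/241))*(-1/73) + (23/6 - 78))² = ((-16 + 70/241)*(-1/73) - 445/6)² = (-3786/241*(-1/73) - 445/6)² = (3786/17593 - 445/6)² = (-7806169/105558)² = 60936274456561/11142491364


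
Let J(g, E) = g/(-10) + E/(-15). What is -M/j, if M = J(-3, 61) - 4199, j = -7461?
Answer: -126083/223830 ≈ -0.56330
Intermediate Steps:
J(g, E) = -g/10 - E/15 (J(g, E) = g*(-1/10) + E*(-1/15) = -g/10 - E/15)
M = -126083/30 (M = (-1/10*(-3) - 1/15*61) - 4199 = (3/10 - 61/15) - 4199 = -113/30 - 4199 = -126083/30 ≈ -4202.8)
-M/j = -(-126083)/(30*(-7461)) = -(-126083)*(-1)/(30*7461) = -1*126083/223830 = -126083/223830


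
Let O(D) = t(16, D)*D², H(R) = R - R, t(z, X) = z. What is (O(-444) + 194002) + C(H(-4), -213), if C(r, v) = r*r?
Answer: 3348178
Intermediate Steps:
H(R) = 0
O(D) = 16*D²
C(r, v) = r²
(O(-444) + 194002) + C(H(-4), -213) = (16*(-444)² + 194002) + 0² = (16*197136 + 194002) + 0 = (3154176 + 194002) + 0 = 3348178 + 0 = 3348178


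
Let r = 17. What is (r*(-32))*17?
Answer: -9248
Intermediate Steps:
(r*(-32))*17 = (17*(-32))*17 = -544*17 = -9248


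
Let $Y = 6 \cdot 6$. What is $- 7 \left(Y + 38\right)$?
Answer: $-518$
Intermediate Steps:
$Y = 36$
$- 7 \left(Y + 38\right) = - 7 \left(36 + 38\right) = \left(-7\right) 74 = -518$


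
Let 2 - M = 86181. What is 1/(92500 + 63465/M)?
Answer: 86179/7971494035 ≈ 1.0811e-5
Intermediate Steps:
M = -86179 (M = 2 - 1*86181 = 2 - 86181 = -86179)
1/(92500 + 63465/M) = 1/(92500 + 63465/(-86179)) = 1/(92500 + 63465*(-1/86179)) = 1/(92500 - 63465/86179) = 1/(7971494035/86179) = 86179/7971494035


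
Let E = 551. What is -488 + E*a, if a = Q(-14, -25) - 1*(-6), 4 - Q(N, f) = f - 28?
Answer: 34225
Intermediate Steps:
Q(N, f) = 32 - f (Q(N, f) = 4 - (f - 28) = 4 - (-28 + f) = 4 + (28 - f) = 32 - f)
a = 63 (a = (32 - 1*(-25)) - 1*(-6) = (32 + 25) + 6 = 57 + 6 = 63)
-488 + E*a = -488 + 551*63 = -488 + 34713 = 34225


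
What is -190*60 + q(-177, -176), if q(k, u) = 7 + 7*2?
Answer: -11379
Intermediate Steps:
q(k, u) = 21 (q(k, u) = 7 + 14 = 21)
-190*60 + q(-177, -176) = -190*60 + 21 = -11400 + 21 = -11379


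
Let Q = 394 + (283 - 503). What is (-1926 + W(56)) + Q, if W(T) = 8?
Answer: -1744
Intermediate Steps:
Q = 174 (Q = 394 - 220 = 174)
(-1926 + W(56)) + Q = (-1926 + 8) + 174 = -1918 + 174 = -1744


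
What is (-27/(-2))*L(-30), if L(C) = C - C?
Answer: 0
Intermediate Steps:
L(C) = 0
(-27/(-2))*L(-30) = -27/(-2)*0 = -27*(-½)*0 = (27/2)*0 = 0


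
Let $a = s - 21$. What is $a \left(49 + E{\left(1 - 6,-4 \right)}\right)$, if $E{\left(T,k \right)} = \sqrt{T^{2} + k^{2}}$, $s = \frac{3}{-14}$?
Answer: $- \frac{2079}{2} - \frac{297 \sqrt{41}}{14} \approx -1175.3$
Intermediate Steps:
$s = - \frac{3}{14}$ ($s = 3 \left(- \frac{1}{14}\right) = - \frac{3}{14} \approx -0.21429$)
$a = - \frac{297}{14}$ ($a = - \frac{3}{14} - 21 = - \frac{297}{14} \approx -21.214$)
$a \left(49 + E{\left(1 - 6,-4 \right)}\right) = - \frac{297 \left(49 + \sqrt{\left(1 - 6\right)^{2} + \left(-4\right)^{2}}\right)}{14} = - \frac{297 \left(49 + \sqrt{\left(1 - 6\right)^{2} + 16}\right)}{14} = - \frac{297 \left(49 + \sqrt{\left(-5\right)^{2} + 16}\right)}{14} = - \frac{297 \left(49 + \sqrt{25 + 16}\right)}{14} = - \frac{297 \left(49 + \sqrt{41}\right)}{14} = - \frac{2079}{2} - \frac{297 \sqrt{41}}{14}$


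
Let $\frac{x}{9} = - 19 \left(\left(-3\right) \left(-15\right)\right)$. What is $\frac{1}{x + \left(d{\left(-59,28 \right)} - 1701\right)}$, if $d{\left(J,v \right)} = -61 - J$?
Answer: $- \frac{1}{9398} \approx -0.00010641$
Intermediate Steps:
$x = -7695$ ($x = 9 \left(- 19 \left(\left(-3\right) \left(-15\right)\right)\right) = 9 \left(\left(-19\right) 45\right) = 9 \left(-855\right) = -7695$)
$\frac{1}{x + \left(d{\left(-59,28 \right)} - 1701\right)} = \frac{1}{-7695 - 1703} = \frac{1}{-9398} = - \frac{1}{9398}$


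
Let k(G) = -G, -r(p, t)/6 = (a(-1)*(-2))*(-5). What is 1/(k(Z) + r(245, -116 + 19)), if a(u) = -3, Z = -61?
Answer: 1/241 ≈ 0.0041494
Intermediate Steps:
r(p, t) = 180 (r(p, t) = -6*(-3*(-2))*(-5) = -36*(-5) = -6*(-30) = 180)
1/(k(Z) + r(245, -116 + 19)) = 1/(-1*(-61) + 180) = 1/(61 + 180) = 1/241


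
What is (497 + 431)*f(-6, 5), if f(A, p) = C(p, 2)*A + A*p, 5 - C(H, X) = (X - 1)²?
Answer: -50112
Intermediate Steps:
C(H, X) = 5 - (-1 + X)² (C(H, X) = 5 - (X - 1)² = 5 - (-1 + X)²)
f(A, p) = 4*A + A*p (f(A, p) = (5 - (-1 + 2)²)*A + A*p = (5 - 1*1²)*A + A*p = (5 - 1*1)*A + A*p = (5 - 1)*A + A*p = 4*A + A*p)
(497 + 431)*f(-6, 5) = (497 + 431)*(-6*(4 + 5)) = 928*(-6*9) = 928*(-54) = -50112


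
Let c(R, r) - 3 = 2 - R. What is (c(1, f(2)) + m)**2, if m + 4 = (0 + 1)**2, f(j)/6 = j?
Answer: 1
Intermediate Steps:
f(j) = 6*j
c(R, r) = 5 - R (c(R, r) = 3 + (2 - R) = 5 - R)
m = -3 (m = -4 + (0 + 1)**2 = -4 + 1**2 = -4 + 1 = -3)
(c(1, f(2)) + m)**2 = ((5 - 1*1) - 3)**2 = ((5 - 1) - 3)**2 = (4 - 3)**2 = 1**2 = 1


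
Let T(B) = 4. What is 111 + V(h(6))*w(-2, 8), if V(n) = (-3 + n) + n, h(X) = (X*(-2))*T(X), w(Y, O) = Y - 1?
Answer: 408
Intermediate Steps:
w(Y, O) = -1 + Y
h(X) = -8*X (h(X) = (X*(-2))*4 = -2*X*4 = -8*X)
V(n) = -3 + 2*n
111 + V(h(6))*w(-2, 8) = 111 + (-3 + 2*(-8*6))*(-1 - 2) = 111 + (-3 + 2*(-48))*(-3) = 111 + (-3 - 96)*(-3) = 111 - 99*(-3) = 111 + 297 = 408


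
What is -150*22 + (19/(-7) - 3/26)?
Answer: -601115/182 ≈ -3302.8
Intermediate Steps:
-150*22 + (19/(-7) - 3/26) = -3300 + (19*(-⅐) - 3*1/26) = -3300 + (-19/7 - 3/26) = -3300 - 515/182 = -601115/182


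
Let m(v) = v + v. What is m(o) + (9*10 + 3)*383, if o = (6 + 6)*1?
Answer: 35643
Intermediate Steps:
o = 12 (o = 12*1 = 12)
m(v) = 2*v
m(o) + (9*10 + 3)*383 = 2*12 + (9*10 + 3)*383 = 24 + (90 + 3)*383 = 24 + 93*383 = 24 + 35619 = 35643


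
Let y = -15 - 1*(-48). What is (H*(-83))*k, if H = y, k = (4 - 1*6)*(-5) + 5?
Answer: -41085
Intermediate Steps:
y = 33 (y = -15 + 48 = 33)
k = 15 (k = (4 - 6)*(-5) + 5 = -2*(-5) + 5 = 10 + 5 = 15)
H = 33
(H*(-83))*k = (33*(-83))*15 = -2739*15 = -41085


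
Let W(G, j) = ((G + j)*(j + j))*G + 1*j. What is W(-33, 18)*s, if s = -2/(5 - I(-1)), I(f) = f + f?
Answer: -35676/7 ≈ -5096.6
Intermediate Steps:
I(f) = 2*f
W(G, j) = j + 2*G*j*(G + j) (W(G, j) = ((G + j)*(2*j))*G + j = (2*j*(G + j))*G + j = 2*G*j*(G + j) + j = j + 2*G*j*(G + j))
s = -2/7 (s = -2/(5 - 2*(-1)) = -2/(5 - 1*(-2)) = -2/(5 + 2) = -2/7 ≈ -0.28571)
W(-33, 18)*s = (18*(1 + 2*(-33)**2 + 2*(-33)*18))*(-2/7) = (18*(1 + 2*1089 - 1188))*(-2/7) = (18*(1 + 2178 - 1188))*(-2/7) = (18*991)*(-2/7) = 17838*(-2/7) = -35676/7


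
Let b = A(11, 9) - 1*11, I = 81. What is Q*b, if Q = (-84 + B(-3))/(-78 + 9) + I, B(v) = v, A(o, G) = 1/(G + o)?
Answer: -103587/115 ≈ -900.76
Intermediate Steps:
b = -219/20 (b = 1/(9 + 11) - 1*11 = 1/20 - 11 = -219/20 ≈ -10.950)
Q = 1892/23 (Q = (-84 - 3)/(-78 + 9) + 81 = -87/(-69) + 81 = -87*(-1/69) + 81 = 29/23 + 81 = 1892/23 ≈ 82.261)
Q*b = (1892/23)*(-219/20) = -103587/115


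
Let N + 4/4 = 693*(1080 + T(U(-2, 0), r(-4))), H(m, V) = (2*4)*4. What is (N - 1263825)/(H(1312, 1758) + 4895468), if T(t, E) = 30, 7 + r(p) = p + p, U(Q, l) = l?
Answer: -123649/1223875 ≈ -0.10103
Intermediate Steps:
r(p) = -7 + 2*p (r(p) = -7 + (p + p) = -7 + 2*p)
H(m, V) = 32 (H(m, V) = 8*4 = 32)
N = 769229 (N = -1 + 693*(1080 + 30) = -1 + 693*1110 = -1 + 769230 = 769229)
(N - 1263825)/(H(1312, 1758) + 4895468) = (769229 - 1263825)/(32 + 4895468) = -494596/4895500 = -494596*1/4895500 = -123649/1223875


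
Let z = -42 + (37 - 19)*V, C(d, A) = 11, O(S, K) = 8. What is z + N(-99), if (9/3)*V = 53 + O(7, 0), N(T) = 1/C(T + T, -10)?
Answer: 3565/11 ≈ 324.09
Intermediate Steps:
N(T) = 1/11
V = 61/3 (V = (53 + 8)/3 = (⅓)*61 = 61/3 ≈ 20.333)
z = 324 (z = -42 + (37 - 19)*(61/3) = -42 + 18*(61/3) = -42 + 366 = 324)
z + N(-99) = 324 + 1/11 = 3565/11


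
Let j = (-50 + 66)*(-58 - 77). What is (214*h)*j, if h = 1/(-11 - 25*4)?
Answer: 154080/37 ≈ 4164.3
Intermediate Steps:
j = -2160 (j = 16*(-135) = -2160)
h = -1/111 (h = 1/(-11 - 100) = 1/(-111) = -1/111 ≈ -0.0090090)
(214*h)*j = (214*(-1/111))*(-2160) = -214/111*(-2160) = 154080/37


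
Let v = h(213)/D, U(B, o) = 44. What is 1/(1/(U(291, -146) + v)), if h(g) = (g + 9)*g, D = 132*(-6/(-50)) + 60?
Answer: 210929/316 ≈ 667.50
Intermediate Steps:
D = 1896/25 (D = 132*(-6*(-1/50)) + 60 = 132*(3/25) + 60 = 396/25 + 60 = 1896/25 ≈ 75.840)
h(g) = g*(9 + g) (h(g) = (9 + g)*g = g*(9 + g))
v = 197025/316 (v = (213*(9 + 213))/(1896/25) = (213*222)*(25/1896) = 47286*(25/1896) = 197025/316 ≈ 623.50)
1/(1/(U(291, -146) + v)) = 1/(1/(44 + 197025/316)) = 1/(1/(210929/316)) = 1/(316/210929) = 210929/316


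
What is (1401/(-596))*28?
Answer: -9807/149 ≈ -65.819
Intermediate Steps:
(1401/(-596))*28 = (1401*(-1/596))*28 = -1401/596*28 = -9807/149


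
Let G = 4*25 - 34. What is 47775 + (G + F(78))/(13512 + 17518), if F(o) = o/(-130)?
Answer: 7412291577/155150 ≈ 47775.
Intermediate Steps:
G = 66 (G = 100 - 34 = 66)
F(o) = -o/130 (F(o) = o*(-1/130) = -o/130)
47775 + (G + F(78))/(13512 + 17518) = 47775 + (66 - 1/130*78)/(13512 + 17518) = 47775 + (66 - ⅗)/31030 = 47775 + (327/5)*(1/31030) = 47775 + 327/155150 = 7412291577/155150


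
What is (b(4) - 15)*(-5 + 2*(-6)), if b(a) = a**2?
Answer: -17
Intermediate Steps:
(b(4) - 15)*(-5 + 2*(-6)) = (4**2 - 15)*(-5 + 2*(-6)) = (16 - 15)*(-5 - 12) = 1*(-17) = -17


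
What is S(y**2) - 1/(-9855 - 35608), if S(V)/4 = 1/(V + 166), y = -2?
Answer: 91011/3864355 ≈ 0.023551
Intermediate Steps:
S(V) = 4/(166 + V) (S(V) = 4/(V + 166) = 4/(166 + V))
S(y**2) - 1/(-9855 - 35608) = 4/(166 + (-2)**2) - 1/(-9855 - 35608) = 4/(166 + 4) - 1/(-45463) = 4/170 - 1*(-1/45463) = 4*(1/170) + 1/45463 = 2/85 + 1/45463 = 91011/3864355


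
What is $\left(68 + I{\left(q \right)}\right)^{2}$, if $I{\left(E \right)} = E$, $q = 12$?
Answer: $6400$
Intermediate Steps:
$\left(68 + I{\left(q \right)}\right)^{2} = \left(68 + 12\right)^{2} = 80^{2} = 6400$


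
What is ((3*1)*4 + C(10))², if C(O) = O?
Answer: 484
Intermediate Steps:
((3*1)*4 + C(10))² = ((3*1)*4 + 10)² = (3*4 + 10)² = (12 + 10)² = 22² = 484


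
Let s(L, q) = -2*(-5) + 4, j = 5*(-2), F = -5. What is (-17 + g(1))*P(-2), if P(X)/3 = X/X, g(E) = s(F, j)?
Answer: -9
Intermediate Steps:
j = -10
s(L, q) = 14 (s(L, q) = 10 + 4 = 14)
g(E) = 14
P(X) = 3 (P(X) = 3*(X/X) = 3*1 = 3)
(-17 + g(1))*P(-2) = (-17 + 14)*3 = -3*3 = -9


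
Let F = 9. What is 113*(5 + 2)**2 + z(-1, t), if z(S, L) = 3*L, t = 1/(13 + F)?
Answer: 121817/22 ≈ 5537.1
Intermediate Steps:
t = 1/22 (t = 1/(13 + 9) = 1/22 ≈ 0.045455)
113*(5 + 2)**2 + z(-1, t) = 113*(5 + 2)**2 + 3*(1/22) = 113*7**2 + 3/22 = 113*49 + 3/22 = 5537 + 3/22 = 121817/22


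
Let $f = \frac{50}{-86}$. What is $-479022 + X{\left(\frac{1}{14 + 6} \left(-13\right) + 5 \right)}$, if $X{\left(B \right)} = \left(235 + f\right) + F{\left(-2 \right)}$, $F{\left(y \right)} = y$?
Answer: $- \frac{20587952}{43} \approx -4.7879 \cdot 10^{5}$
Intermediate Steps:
$f = - \frac{25}{43}$ ($f = 50 \left(- \frac{1}{86}\right) = - \frac{25}{43} \approx -0.5814$)
$X{\left(B \right)} = \frac{9994}{43}$ ($X{\left(B \right)} = \left(235 - \frac{25}{43}\right) - 2 = \frac{10080}{43} - 2 = \frac{9994}{43}$)
$-479022 + X{\left(\frac{1}{14 + 6} \left(-13\right) + 5 \right)} = -479022 + \frac{9994}{43} = - \frac{20587952}{43}$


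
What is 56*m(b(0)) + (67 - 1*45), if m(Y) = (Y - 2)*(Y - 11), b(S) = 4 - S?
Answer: -762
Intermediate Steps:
m(Y) = (-11 + Y)*(-2 + Y) (m(Y) = (-2 + Y)*(-11 + Y) = (-11 + Y)*(-2 + Y))
56*m(b(0)) + (67 - 1*45) = 56*(22 + (4 - 1*0)**2 - 13*(4 - 1*0)) + (67 - 1*45) = 56*(22 + (4 + 0)**2 - 13*(4 + 0)) + (67 - 45) = 56*(22 + 4**2 - 13*4) + 22 = 56*(22 + 16 - 52) + 22 = 56*(-14) + 22 = -784 + 22 = -762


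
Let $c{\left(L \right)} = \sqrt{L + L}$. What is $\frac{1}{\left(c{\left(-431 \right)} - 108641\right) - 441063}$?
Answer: $- \frac{274852}{151087244239} - \frac{i \sqrt{862}}{302174488478} \approx -1.8192 \cdot 10^{-6} - 9.7162 \cdot 10^{-11} i$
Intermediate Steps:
$c{\left(L \right)} = \sqrt{2} \sqrt{L}$ ($c{\left(L \right)} = \sqrt{2 L} = \sqrt{2} \sqrt{L}$)
$\frac{1}{\left(c{\left(-431 \right)} - 108641\right) - 441063} = \frac{1}{\left(\sqrt{2} \sqrt{-431} - 108641\right) - 441063} = \frac{1}{\left(\sqrt{2} i \sqrt{431} - 108641\right) - 441063} = \frac{1}{\left(i \sqrt{862} - 108641\right) - 441063} = \frac{1}{\left(-108641 + i \sqrt{862}\right) - 441063} = \frac{1}{-549704 + i \sqrt{862}}$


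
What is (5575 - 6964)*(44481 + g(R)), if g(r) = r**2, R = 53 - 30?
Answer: -62518890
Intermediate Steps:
R = 23
(5575 - 6964)*(44481 + g(R)) = (5575 - 6964)*(44481 + 23**2) = -1389*(44481 + 529) = -1389*45010 = -62518890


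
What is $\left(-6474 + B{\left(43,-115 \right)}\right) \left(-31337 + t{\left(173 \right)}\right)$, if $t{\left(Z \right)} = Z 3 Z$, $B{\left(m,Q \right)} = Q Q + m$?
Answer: $397109300$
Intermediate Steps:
$B{\left(m,Q \right)} = m + Q^{2}$ ($B{\left(m,Q \right)} = Q^{2} + m = m + Q^{2}$)
$t{\left(Z \right)} = 3 Z^{2}$ ($t{\left(Z \right)} = 3 Z Z = 3 Z^{2}$)
$\left(-6474 + B{\left(43,-115 \right)}\right) \left(-31337 + t{\left(173 \right)}\right) = \left(-6474 + \left(43 + \left(-115\right)^{2}\right)\right) \left(-31337 + 3 \cdot 173^{2}\right) = \left(-6474 + \left(43 + 13225\right)\right) \left(-31337 + 3 \cdot 29929\right) = \left(-6474 + 13268\right) \left(-31337 + 89787\right) = 6794 \cdot 58450 = 397109300$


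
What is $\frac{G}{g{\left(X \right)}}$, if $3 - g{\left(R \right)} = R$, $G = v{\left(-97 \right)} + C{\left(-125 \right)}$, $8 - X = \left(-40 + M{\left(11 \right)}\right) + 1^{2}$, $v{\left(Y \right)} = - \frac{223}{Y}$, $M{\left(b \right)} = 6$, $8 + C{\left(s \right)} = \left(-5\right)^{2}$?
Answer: $- \frac{936}{1843} \approx -0.50787$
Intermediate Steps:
$C{\left(s \right)} = 17$ ($C{\left(s \right)} = -8 + \left(-5\right)^{2} = -8 + 25 = 17$)
$X = 41$ ($X = 8 - \left(\left(-40 + 6\right) + 1^{2}\right) = 8 - \left(-34 + 1\right) = 8 - -33 = 8 + 33 = 41$)
$G = \frac{1872}{97}$ ($G = - \frac{223}{-97} + 17 = \left(-223\right) \left(- \frac{1}{97}\right) + 17 = \frac{223}{97} + 17 = \frac{1872}{97} \approx 19.299$)
$g{\left(R \right)} = 3 - R$
$\frac{G}{g{\left(X \right)}} = \frac{1872}{97 \left(3 - 41\right)} = \frac{1872}{97 \left(-38\right)} = \frac{1872}{97} \left(- \frac{1}{38}\right) = - \frac{936}{1843}$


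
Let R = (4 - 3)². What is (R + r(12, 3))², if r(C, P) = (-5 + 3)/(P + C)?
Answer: 169/225 ≈ 0.75111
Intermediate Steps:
R = 1 (R = 1² = 1)
r(C, P) = -2/(C + P)
(R + r(12, 3))² = (1 - 2/(12 + 3))² = (1 - 2/15)² = (13/15)² = 169/225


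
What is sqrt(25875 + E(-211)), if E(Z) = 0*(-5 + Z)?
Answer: 15*sqrt(115) ≈ 160.86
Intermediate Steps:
E(Z) = 0
sqrt(25875 + E(-211)) = sqrt(25875 + 0) = sqrt(25875) = 15*sqrt(115)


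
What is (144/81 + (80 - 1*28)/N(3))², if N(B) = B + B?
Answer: 8836/81 ≈ 109.09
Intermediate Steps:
N(B) = 2*B
(144/81 + (80 - 1*28)/N(3))² = (144/81 + (80 - 1*28)/((2*3)))² = (144*(1/81) + (80 - 28)/6)² = (16/9 + 52*(⅙))² = (16/9 + 26/3)² = (94/9)² = 8836/81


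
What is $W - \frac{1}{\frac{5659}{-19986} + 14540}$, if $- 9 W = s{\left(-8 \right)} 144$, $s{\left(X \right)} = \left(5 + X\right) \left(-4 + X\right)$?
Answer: $- \frac{167380309842}{290590781} \approx -576.0$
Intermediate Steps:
$s{\left(X \right)} = \left(-4 + X\right) \left(5 + X\right)$
$W = -576$ ($W = - \frac{\left(-20 - 8 + \left(-8\right)^{2}\right) 144}{9} = - \frac{\left(-20 - 8 + 64\right) 144}{9} = - \frac{36 \cdot 144}{9} = \left(- \frac{1}{9}\right) 5184 = -576$)
$W - \frac{1}{\frac{5659}{-19986} + 14540} = -576 - \frac{1}{\frac{5659}{-19986} + 14540} = -576 - \frac{1}{5659 \left(- \frac{1}{19986}\right) + 14540} = -576 - \frac{1}{- \frac{5659}{19986} + 14540} = -576 - \frac{1}{\frac{290590781}{19986}} = -576 - \frac{19986}{290590781} = - \frac{167380309842}{290590781}$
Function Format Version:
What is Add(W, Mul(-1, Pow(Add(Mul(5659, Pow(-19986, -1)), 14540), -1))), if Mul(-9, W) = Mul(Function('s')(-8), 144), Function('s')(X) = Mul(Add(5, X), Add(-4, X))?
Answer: Rational(-167380309842, 290590781) ≈ -576.00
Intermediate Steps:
Function('s')(X) = Mul(Add(-4, X), Add(5, X))
W = -576 (W = Mul(Rational(-1, 9), Mul(Add(-20, -8, Pow(-8, 2)), 144)) = Mul(Rational(-1, 9), Mul(Add(-20, -8, 64), 144)) = Mul(Rational(-1, 9), Mul(36, 144)) = Mul(Rational(-1, 9), 5184) = -576)
Add(W, Mul(-1, Pow(Add(Mul(5659, Pow(-19986, -1)), 14540), -1))) = Add(-576, Mul(-1, Pow(Add(Mul(5659, Pow(-19986, -1)), 14540), -1))) = Add(-576, Mul(-1, Pow(Add(Mul(5659, Rational(-1, 19986)), 14540), -1))) = Add(-576, Mul(-1, Pow(Add(Rational(-5659, 19986), 14540), -1))) = Add(-576, Mul(-1, Pow(Rational(290590781, 19986), -1))) = Add(-576, Mul(-1, Rational(19986, 290590781))) = Add(-576, Rational(-19986, 290590781)) = Rational(-167380309842, 290590781)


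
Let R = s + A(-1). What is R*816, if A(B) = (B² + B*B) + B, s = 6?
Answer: 5712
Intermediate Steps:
A(B) = B + 2*B² (A(B) = (B² + B²) + B = 2*B² + B = B + 2*B²)
R = 7 (R = 6 - (1 + 2*(-1)) = 6 - (1 - 2) = 6 - 1*(-1) = 6 + 1 = 7)
R*816 = 7*816 = 5712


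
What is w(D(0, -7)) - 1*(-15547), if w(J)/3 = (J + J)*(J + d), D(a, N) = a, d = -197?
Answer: 15547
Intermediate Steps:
w(J) = 6*J*(-197 + J) (w(J) = 3*((J + J)*(J - 197)) = 3*((2*J)*(-197 + J)) = 3*(2*J*(-197 + J)) = 6*J*(-197 + J))
w(D(0, -7)) - 1*(-15547) = 6*0*(-197 + 0) - 1*(-15547) = 6*0*(-197) + 15547 = 0 + 15547 = 15547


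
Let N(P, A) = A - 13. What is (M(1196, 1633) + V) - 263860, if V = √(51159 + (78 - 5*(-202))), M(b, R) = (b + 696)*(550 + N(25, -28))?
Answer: 699168 + √52247 ≈ 6.9940e+5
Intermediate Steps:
N(P, A) = -13 + A
M(b, R) = 354264 + 509*b (M(b, R) = (b + 696)*(550 + (-13 - 28)) = (696 + b)*(550 - 41) = (696 + b)*509 = 354264 + 509*b)
V = √52247 (V = √(51159 + (78 + 1010)) = √(51159 + 1088) = √52247 ≈ 228.58)
(M(1196, 1633) + V) - 263860 = ((354264 + 509*1196) + √52247) - 263860 = ((354264 + 608764) + √52247) - 263860 = (963028 + √52247) - 263860 = 699168 + √52247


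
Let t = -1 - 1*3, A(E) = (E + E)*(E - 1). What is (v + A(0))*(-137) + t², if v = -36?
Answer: 4948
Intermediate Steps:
A(E) = 2*E*(-1 + E) (A(E) = (2*E)*(-1 + E) = 2*E*(-1 + E))
t = -4 (t = -1 - 3 = -4)
(v + A(0))*(-137) + t² = (-36 + 2*0*(-1 + 0))*(-137) + (-4)² = (-36 + 2*0*(-1))*(-137) + 16 = (-36 + 0)*(-137) + 16 = -36*(-137) + 16 = 4932 + 16 = 4948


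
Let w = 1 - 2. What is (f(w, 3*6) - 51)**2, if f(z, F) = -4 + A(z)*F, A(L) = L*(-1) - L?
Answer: 361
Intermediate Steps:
A(L) = -2*L (A(L) = -L - L = -2*L)
w = -1
f(z, F) = -4 - 2*F*z (f(z, F) = -4 + (-2*z)*F = -4 - 2*F*z)
(f(w, 3*6) - 51)**2 = ((-4 - 2*3*6*(-1)) - 51)**2 = ((-4 - 2*18*(-1)) - 51)**2 = ((-4 + 36) - 51)**2 = (32 - 51)**2 = (-19)**2 = 361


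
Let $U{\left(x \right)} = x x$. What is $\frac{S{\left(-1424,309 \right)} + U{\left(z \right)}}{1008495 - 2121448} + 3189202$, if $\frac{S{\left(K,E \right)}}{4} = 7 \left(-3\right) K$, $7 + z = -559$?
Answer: $\frac{3549431493534}{1112953} \approx 3.1892 \cdot 10^{6}$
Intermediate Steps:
$z = -566$ ($z = -7 - 559 = -566$)
$S{\left(K,E \right)} = - 84 K$ ($S{\left(K,E \right)} = 4 \cdot 7 \left(-3\right) K = 4 \left(- 21 K\right) = - 84 K$)
$U{\left(x \right)} = x^{2}$
$\frac{S{\left(-1424,309 \right)} + U{\left(z \right)}}{1008495 - 2121448} + 3189202 = \frac{\left(-84\right) \left(-1424\right) + \left(-566\right)^{2}}{1008495 - 2121448} + 3189202 = \frac{119616 + 320356}{-1112953} + 3189202 = 439972 \left(- \frac{1}{1112953}\right) + 3189202 = - \frac{439972}{1112953} + 3189202 = \frac{3549431493534}{1112953}$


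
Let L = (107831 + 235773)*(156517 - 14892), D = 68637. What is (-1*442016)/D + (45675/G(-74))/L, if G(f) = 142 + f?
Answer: -58506622417686281/9085008351484560 ≈ -6.4399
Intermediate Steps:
L = 48662916500 (L = 343604*141625 = 48662916500)
(-1*442016)/D + (45675/G(-74))/L = -1*442016/68637 + (45675/(142 - 74))/48662916500 = -442016*1/68637 + (45675/68)*(1/48662916500) = -442016/68637 + (45675*(1/68))*(1/48662916500) = -442016/68637 + (45675/68)*(1/48662916500) = -442016/68637 + 1827/132363132880 = -58506622417686281/9085008351484560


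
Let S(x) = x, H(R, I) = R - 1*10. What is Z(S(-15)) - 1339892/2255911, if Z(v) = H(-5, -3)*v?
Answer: 506240083/2255911 ≈ 224.41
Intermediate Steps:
H(R, I) = -10 + R (H(R, I) = R - 10 = -10 + R)
Z(v) = -15*v (Z(v) = (-10 - 5)*v = -15*v)
Z(S(-15)) - 1339892/2255911 = -15*(-15) - 1339892/2255911 = 225 - 1339892/2255911 = 506240083/2255911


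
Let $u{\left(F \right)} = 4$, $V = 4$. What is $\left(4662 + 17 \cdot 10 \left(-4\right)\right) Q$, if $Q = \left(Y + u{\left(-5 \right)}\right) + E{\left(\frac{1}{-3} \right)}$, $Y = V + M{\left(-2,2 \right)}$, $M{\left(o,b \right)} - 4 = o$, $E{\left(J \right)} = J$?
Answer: $\frac{115478}{3} \approx 38493.0$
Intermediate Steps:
$M{\left(o,b \right)} = 4 + o$
$Y = 6$ ($Y = 4 + \left(4 - 2\right) = 4 + 2 = 6$)
$Q = \frac{29}{3}$ ($Q = \left(6 + 4\right) + \frac{1}{-3} = 10 - \frac{1}{3} = \frac{29}{3} \approx 9.6667$)
$\left(4662 + 17 \cdot 10 \left(-4\right)\right) Q = \left(4662 + 17 \cdot 10 \left(-4\right)\right) \frac{29}{3} = \left(4662 + 170 \left(-4\right)\right) \frac{29}{3} = \left(4662 - 680\right) \frac{29}{3} = 3982 \cdot \frac{29}{3} = \frac{115478}{3}$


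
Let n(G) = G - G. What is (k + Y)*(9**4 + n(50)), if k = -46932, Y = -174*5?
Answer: -313628922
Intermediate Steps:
n(G) = 0
Y = -870
(k + Y)*(9**4 + n(50)) = (-46932 - 870)*(9**4 + 0) = -47802*(6561 + 0) = -47802*6561 = -313628922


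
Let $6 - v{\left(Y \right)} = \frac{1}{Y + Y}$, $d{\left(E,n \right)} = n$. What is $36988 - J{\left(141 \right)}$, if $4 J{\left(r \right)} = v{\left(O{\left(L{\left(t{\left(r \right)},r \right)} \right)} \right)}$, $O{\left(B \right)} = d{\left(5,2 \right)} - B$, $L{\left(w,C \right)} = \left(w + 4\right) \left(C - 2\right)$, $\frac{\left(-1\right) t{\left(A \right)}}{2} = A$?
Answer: $\frac{11434450449}{309152} \approx 36987.0$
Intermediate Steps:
$t{\left(A \right)} = - 2 A$
$L{\left(w,C \right)} = \left(-2 + C\right) \left(4 + w\right)$ ($L{\left(w,C \right)} = \left(4 + w\right) \left(-2 + C\right) = \left(-2 + C\right) \left(4 + w\right)$)
$O{\left(B \right)} = 2 - B$
$v{\left(Y \right)} = 6 - \frac{1}{2 Y}$ ($v{\left(Y \right)} = 6 - \frac{1}{Y + Y} = 6 - \frac{1}{2 Y}$)
$J{\left(r \right)} = \frac{3}{2} - \frac{1}{8 \left(10 - 8 r + 2 r^{2}\right)}$ ($J{\left(r \right)} = \frac{6 - \frac{1}{2 \left(2 - \left(-8 - 2 \left(- 2 r\right) + 4 r + r \left(- 2 r\right)\right)\right)}}{4} = \frac{6 - \frac{1}{2 \left(2 - \left(-8 + 4 r + 4 r - 2 r^{2}\right)\right)}}{4} = \frac{6 - \frac{1}{2 \left(2 - \left(-8 - 2 r^{2} + 8 r\right)\right)}}{4} = \frac{6 - \frac{1}{2 \left(2 + \left(8 - 8 r + 2 r^{2}\right)\right)}}{4} = \frac{6 - \frac{1}{2 \left(10 - 8 r + 2 r^{2}\right)}}{4} = \frac{3}{2} - \frac{1}{8 \left(10 - 8 r + 2 r^{2}\right)}$)
$36988 - J{\left(141 \right)} = 36988 - \frac{-119 - 24 \cdot 141^{2} + 96 \cdot 141}{16 \left(-5 - 141^{2} + 4 \cdot 141\right)} = 36988 - \frac{-119 - 477144 + 13536}{16 \left(-5 - 19881 + 564\right)} = 36988 - \frac{1}{16} \frac{1}{-19322} \left(-463727\right) = 36988 - \frac{1}{16} \left(- \frac{1}{19322}\right) \left(-463727\right) = 36988 - \frac{463727}{309152} = \frac{11434450449}{309152}$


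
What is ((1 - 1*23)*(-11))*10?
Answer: 2420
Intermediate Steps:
((1 - 1*23)*(-11))*10 = ((1 - 23)*(-11))*10 = -22*(-11)*10 = 242*10 = 2420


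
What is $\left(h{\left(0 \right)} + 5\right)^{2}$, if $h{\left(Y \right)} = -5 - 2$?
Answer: $4$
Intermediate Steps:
$h{\left(Y \right)} = -7$ ($h{\left(Y \right)} = -5 - 2 = -7$)
$\left(h{\left(0 \right)} + 5\right)^{2} = \left(-7 + 5\right)^{2} = \left(-2\right)^{2} = 4$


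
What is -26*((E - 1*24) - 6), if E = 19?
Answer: 286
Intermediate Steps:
-26*((E - 1*24) - 6) = -26*((19 - 1*24) - 6) = -26*((19 - 24) - 6) = -26*(-5 - 6) = -26*(-11) = 286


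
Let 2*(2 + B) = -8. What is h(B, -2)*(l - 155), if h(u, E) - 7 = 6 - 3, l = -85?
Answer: -2400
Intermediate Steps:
B = -6 (B = -2 + (½)*(-8) = -2 - 4 = -6)
h(u, E) = 10 (h(u, E) = 7 + (6 - 3) = 7 + 3 = 10)
h(B, -2)*(l - 155) = 10*(-85 - 155) = 10*(-240) = -2400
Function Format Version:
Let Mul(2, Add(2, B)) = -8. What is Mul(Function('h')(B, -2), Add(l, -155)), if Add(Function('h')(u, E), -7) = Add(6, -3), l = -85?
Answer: -2400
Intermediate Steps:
B = -6 (B = Add(-2, Mul(Rational(1, 2), -8)) = Add(-2, -4) = -6)
Function('h')(u, E) = 10 (Function('h')(u, E) = Add(7, Add(6, -3)) = Add(7, 3) = 10)
Mul(Function('h')(B, -2), Add(l, -155)) = Mul(10, Add(-85, -155)) = Mul(10, -240) = -2400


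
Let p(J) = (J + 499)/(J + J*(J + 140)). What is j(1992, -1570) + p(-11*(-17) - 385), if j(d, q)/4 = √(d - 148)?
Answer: 301/11286 + 8*√461 ≈ 171.79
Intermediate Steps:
j(d, q) = 4*√(-148 + d) (j(d, q) = 4*√(d - 148) = 4*√(-148 + d))
p(J) = (499 + J)/(J + J*(140 + J))
j(1992, -1570) + p(-11*(-17) - 385) = 4*√(-148 + 1992) + (499 + (-11*(-17) - 385))/((-11*(-17) - 385)*(141 + (-11*(-17) - 385))) = 4*√1844 + (499 + (187 - 385))/((187 - 385)*(141 + (187 - 385))) = 4*(2*√461) + (499 - 198)/((-198)*(141 - 198)) = 8*√461 - 1/198*301/(-57) = 8*√461 - 1/198*(-1/57)*301 = 8*√461 + 301/11286 = 301/11286 + 8*√461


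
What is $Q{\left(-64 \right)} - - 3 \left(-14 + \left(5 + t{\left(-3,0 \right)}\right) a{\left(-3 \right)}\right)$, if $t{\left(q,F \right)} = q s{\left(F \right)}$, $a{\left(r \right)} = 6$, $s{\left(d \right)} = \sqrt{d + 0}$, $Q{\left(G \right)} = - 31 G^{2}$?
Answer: $-126928$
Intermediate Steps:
$s{\left(d \right)} = \sqrt{d}$
$t{\left(q,F \right)} = q \sqrt{F}$
$Q{\left(-64 \right)} - - 3 \left(-14 + \left(5 + t{\left(-3,0 \right)}\right) a{\left(-3 \right)}\right) = - 31 \left(-64\right)^{2} - - 3 \left(-14 + \left(5 - 3 \sqrt{0}\right) 6\right) = \left(-31\right) 4096 - - 3 \left(-14 + \left(5 - 0\right) 6\right) = -126976 - - 3 \left(-14 + \left(5 + 0\right) 6\right) = -126976 - - 3 \left(-14 + 5 \cdot 6\right) = -126976 - - 3 \left(-14 + 30\right) = -126976 - \left(-3\right) 16 = -126976 - -48 = -126976 + 48 = -126928$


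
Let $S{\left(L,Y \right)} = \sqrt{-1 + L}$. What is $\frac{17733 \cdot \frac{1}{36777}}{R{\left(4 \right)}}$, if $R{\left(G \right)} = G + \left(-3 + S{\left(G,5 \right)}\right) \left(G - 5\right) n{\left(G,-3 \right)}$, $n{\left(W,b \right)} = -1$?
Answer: $- \frac{257}{1066} + \frac{257 \sqrt{3}}{1066} \approx 0.17649$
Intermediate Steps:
$R{\left(G \right)} = G - \left(-5 + G\right) \left(-3 + \sqrt{-1 + G}\right)$ ($R{\left(G \right)} = G + \left(-3 + \sqrt{-1 + G}\right) \left(G - 5\right) \left(-1\right) = G + \left(-3 + \sqrt{-1 + G}\right) \left(-5 + G\right) \left(-1\right) = G + \left(-5 + G\right) \left(-3 + \sqrt{-1 + G}\right) \left(-1\right) = G - \left(-5 + G\right) \left(-3 + \sqrt{-1 + G}\right)$)
$\frac{17733 \cdot \frac{1}{36777}}{R{\left(4 \right)}} = \frac{17733 \cdot \frac{1}{36777}}{-15 + 4 \cdot 4 + 5 \sqrt{-1 + 4} - 4 \sqrt{-1 + 4}} = \frac{17733 \cdot \frac{1}{36777}}{-15 + 16 + 5 \sqrt{3} - 4 \sqrt{3}} = \frac{257}{533 \left(-15 + 16 + 5 \sqrt{3} - 4 \sqrt{3}\right)} = \frac{257}{533 \left(1 + \sqrt{3}\right)}$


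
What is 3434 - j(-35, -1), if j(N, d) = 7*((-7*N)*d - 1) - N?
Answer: 5121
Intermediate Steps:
j(N, d) = -7 - N - 49*N*d (j(N, d) = 7*(-7*N*d - 1) - N = 7*(-1 - 7*N*d) - N = (-7 - 49*N*d) - N = -7 - N - 49*N*d)
3434 - j(-35, -1) = 3434 - (-7 - 1*(-35) - 49*(-35)*(-1)) = 3434 - (-7 + 35 - 1715) = 3434 - 1*(-1687) = 3434 + 1687 = 5121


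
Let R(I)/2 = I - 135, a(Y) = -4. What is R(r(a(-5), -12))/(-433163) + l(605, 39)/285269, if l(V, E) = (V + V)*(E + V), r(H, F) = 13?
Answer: 93494196/34219877 ≈ 2.7322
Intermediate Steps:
R(I) = -270 + 2*I (R(I) = 2*(I - 135) = 2*(-135 + I) = -270 + 2*I)
l(V, E) = 2*V*(E + V) (l(V, E) = (2*V)*(E + V) = 2*V*(E + V))
R(r(a(-5), -12))/(-433163) + l(605, 39)/285269 = (-270 + 2*13)/(-433163) + (2*605*(39 + 605))/285269 = (-270 + 26)*(-1/433163) + (2*605*644)*(1/285269) = -244*(-1/433163) + 779240*(1/285269) = 244/433163 + 33880/12403 = 93494196/34219877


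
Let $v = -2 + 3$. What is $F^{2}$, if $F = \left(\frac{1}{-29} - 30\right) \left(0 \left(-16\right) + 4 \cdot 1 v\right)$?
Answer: $\frac{12138256}{841} \approx 14433.0$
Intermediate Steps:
$v = 1$
$F = - \frac{3484}{29}$ ($F = \left(\frac{1}{-29} - 30\right) \left(0 \left(-16\right) + 4 \cdot 1 \cdot 1\right) = \left(- \frac{1}{29} - 30\right) \left(0 + 4 \cdot 1\right) = - \frac{871 \left(0 + 4\right)}{29} = \left(- \frac{871}{29}\right) 4 = - \frac{3484}{29} \approx -120.14$)
$F^{2} = \left(- \frac{3484}{29}\right)^{2} = \frac{12138256}{841}$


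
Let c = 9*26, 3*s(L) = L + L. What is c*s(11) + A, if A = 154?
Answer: 1870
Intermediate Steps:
s(L) = 2*L/3 (s(L) = (L + L)/3 = (2*L)/3 = 2*L/3)
c = 234
c*s(11) + A = 234*((⅔)*11) + 154 = 234*(22/3) + 154 = 1716 + 154 = 1870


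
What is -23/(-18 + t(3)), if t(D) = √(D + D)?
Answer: 69/53 + 23*√6/318 ≈ 1.4791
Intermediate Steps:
t(D) = √2*√D (t(D) = √(2*D) = √2*√D)
-23/(-18 + t(3)) = -23/(-18 + √2*√3) = -23/(-18 + √6)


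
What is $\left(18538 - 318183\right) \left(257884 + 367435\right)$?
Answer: $-187373711755$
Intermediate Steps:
$\left(18538 - 318183\right) \left(257884 + 367435\right) = \left(18538 - 318183\right) 625319 = \left(-299645\right) 625319 = -187373711755$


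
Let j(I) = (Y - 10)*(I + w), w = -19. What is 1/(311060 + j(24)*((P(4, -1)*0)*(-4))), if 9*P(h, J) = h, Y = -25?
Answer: 1/311060 ≈ 3.2148e-6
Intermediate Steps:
P(h, J) = h/9
j(I) = 665 - 35*I (j(I) = (-25 - 10)*(I - 19) = -35*(-19 + I) = 665 - 35*I)
1/(311060 + j(24)*((P(4, -1)*0)*(-4))) = 1/(311060 + (665 - 35*24)*((((⅑)*4)*0)*(-4))) = 1/(311060 + (665 - 840)*(((4/9)*0)*(-4))) = 1/(311060 - 0*(-4)) = 1/(311060 - 175*0) = 1/(311060 + 0) = 1/311060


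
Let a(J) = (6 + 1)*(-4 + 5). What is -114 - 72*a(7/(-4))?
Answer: -618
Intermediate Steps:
a(J) = 7 (a(J) = 7*1 = 7)
-114 - 72*a(7/(-4)) = -114 - 72*7 = -114 - 504 = -618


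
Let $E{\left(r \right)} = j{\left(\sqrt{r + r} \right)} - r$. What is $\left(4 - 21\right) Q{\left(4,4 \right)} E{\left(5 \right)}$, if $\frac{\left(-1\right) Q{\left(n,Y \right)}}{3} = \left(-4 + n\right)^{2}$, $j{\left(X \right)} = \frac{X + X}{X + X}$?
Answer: $0$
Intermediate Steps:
$j{\left(X \right)} = 1$ ($j{\left(X \right)} = \frac{2 X}{2 X} = 2 X \frac{1}{2 X} = 1$)
$Q{\left(n,Y \right)} = - 3 \left(-4 + n\right)^{2}$
$E{\left(r \right)} = 1 - r$
$\left(4 - 21\right) Q{\left(4,4 \right)} E{\left(5 \right)} = \left(4 - 21\right) \left(- 3 \left(-4 + 4\right)^{2}\right) \left(1 - 5\right) = - 17 \left(- 3 \cdot 0^{2}\right) \left(1 - 5\right) = - 17 \left(\left(-3\right) 0\right) \left(-4\right) = \left(-17\right) 0 \left(-4\right) = 0 \left(-4\right) = 0$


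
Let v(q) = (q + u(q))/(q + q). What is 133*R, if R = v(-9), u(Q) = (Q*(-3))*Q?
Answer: 1862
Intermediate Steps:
u(Q) = -3*Q² (u(Q) = (-3*Q)*Q = -3*Q²)
v(q) = (q - 3*q²)/(2*q) (v(q) = (q - 3*q²)/(q + q) = (q - 3*q²)/((2*q)) = (q - 3*q²)*(1/(2*q)) = (q - 3*q²)/(2*q))
R = 14 (R = ½ - 3/2*(-9) = ½ + 27/2 = 14)
133*R = 133*14 = 1862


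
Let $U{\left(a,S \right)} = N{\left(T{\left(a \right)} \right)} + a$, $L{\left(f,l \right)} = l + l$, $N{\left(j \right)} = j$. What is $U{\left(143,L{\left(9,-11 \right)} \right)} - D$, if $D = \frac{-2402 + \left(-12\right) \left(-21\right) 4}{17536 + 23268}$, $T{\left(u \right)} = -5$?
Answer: $\frac{2816173}{20402} \approx 138.03$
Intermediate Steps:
$L{\left(f,l \right)} = 2 l$
$U{\left(a,S \right)} = -5 + a$
$D = - \frac{697}{20402}$ ($D = \frac{-2402 + 252 \cdot 4}{40804} = \left(-2402 + 1008\right) \frac{1}{40804} = \left(-1394\right) \frac{1}{40804} = - \frac{697}{20402} \approx -0.034163$)
$U{\left(143,L{\left(9,-11 \right)} \right)} - D = \left(-5 + 143\right) - - \frac{697}{20402} = 138 + \frac{697}{20402} = \frac{2816173}{20402}$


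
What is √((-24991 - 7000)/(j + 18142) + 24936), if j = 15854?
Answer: √7204536560235/16998 ≈ 157.91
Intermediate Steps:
√((-24991 - 7000)/(j + 18142) + 24936) = √((-24991 - 7000)/(15854 + 18142) + 24936) = √(-31991/33996 + 24936) = √(847692265/33996) = √7204536560235/16998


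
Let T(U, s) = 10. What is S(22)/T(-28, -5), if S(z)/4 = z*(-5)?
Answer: -44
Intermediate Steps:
S(z) = -20*z (S(z) = 4*(z*(-5)) = 4*(-5*z) = -20*z)
S(22)/T(-28, -5) = -20*22/10 = -440*⅒ = -44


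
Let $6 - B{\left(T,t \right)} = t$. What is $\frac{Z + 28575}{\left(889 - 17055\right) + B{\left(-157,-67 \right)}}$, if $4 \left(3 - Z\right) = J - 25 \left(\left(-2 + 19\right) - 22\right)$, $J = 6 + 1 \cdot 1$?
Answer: $- \frac{2595}{1463} \approx -1.7738$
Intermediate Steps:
$B{\left(T,t \right)} = 6 - t$
$J = 7$ ($J = 6 + 1 = 7$)
$Z = -30$ ($Z = 3 - \frac{7 - 25 \left(\left(-2 + 19\right) - 22\right)}{4} = 3 - \frac{7 - 25 \left(17 - 22\right)}{4} = 3 - \frac{7 - -125}{4} = 3 - \frac{7 + 125}{4} = 3 - 33 = -30$)
$\frac{Z + 28575}{\left(889 - 17055\right) + B{\left(-157,-67 \right)}} = \frac{-30 + 28575}{\left(889 - 17055\right) + \left(6 - -67\right)} = \frac{28545}{-16166 + \left(6 + 67\right)} = \frac{28545}{-16166 + 73} = \frac{28545}{-16093} = 28545 \left(- \frac{1}{16093}\right) = - \frac{2595}{1463}$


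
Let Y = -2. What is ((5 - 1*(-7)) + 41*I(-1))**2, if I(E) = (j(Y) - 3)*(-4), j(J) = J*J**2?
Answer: 3297856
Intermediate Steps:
j(J) = J**3
I(E) = 44 (I(E) = ((-2)**3 - 3)*(-4) = (-8 - 3)*(-4) = -11*(-4) = 44)
((5 - 1*(-7)) + 41*I(-1))**2 = ((5 - 1*(-7)) + 41*44)**2 = ((5 + 7) + 1804)**2 = (12 + 1804)**2 = 1816**2 = 3297856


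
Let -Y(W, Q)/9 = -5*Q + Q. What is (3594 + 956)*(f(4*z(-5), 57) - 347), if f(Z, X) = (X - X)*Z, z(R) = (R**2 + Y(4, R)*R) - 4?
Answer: -1578850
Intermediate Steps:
Y(W, Q) = 36*Q (Y(W, Q) = -9*(-5*Q + Q) = -(-36)*Q = 36*Q)
z(R) = -4 + 37*R**2 (z(R) = (R**2 + (36*R)*R) - 4 = (R**2 + 36*R**2) - 4 = 37*R**2 - 4 = -4 + 37*R**2)
f(Z, X) = 0 (f(Z, X) = 0*Z = 0)
(3594 + 956)*(f(4*z(-5), 57) - 347) = (3594 + 956)*(0 - 347) = 4550*(-347) = -1578850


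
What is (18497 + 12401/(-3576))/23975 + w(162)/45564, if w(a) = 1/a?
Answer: 1452830784173/1883448312300 ≈ 0.77137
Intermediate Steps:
(18497 + 12401/(-3576))/23975 + w(162)/45564 = (18497 + 12401/(-3576))/23975 + 1/(162*45564) = (18497 + 12401*(-1/3576))*(1/23975) + (1/162)*(1/45564) = (18497 - 12401/3576)*(1/23975) + 1/7381368 = (66132871/3576)*(1/23975) + 1/7381368 = 9447553/12247800 + 1/7381368 = 1452830784173/1883448312300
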